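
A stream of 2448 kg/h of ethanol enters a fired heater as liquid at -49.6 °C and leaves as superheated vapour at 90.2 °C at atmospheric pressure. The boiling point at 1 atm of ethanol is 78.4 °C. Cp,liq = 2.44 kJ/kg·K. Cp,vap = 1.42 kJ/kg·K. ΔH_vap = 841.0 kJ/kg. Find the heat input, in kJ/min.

Q = 47700 kJ/min

liquid -49.6→78.4 °C: 312.32 kJ/kg
vaporisation at 78.4 °C: 841 kJ/kg
vapour 78.4→90.2 °C: 16.756 kJ/kg
Δh = 312.32 + 841 + 16.756 = 1170.1 kJ/kg
Q = ṁ·Δh = 2448 kg/h × 1170.1 kJ/kg = 2.8643e+06 kJ/h
|Q| = 795.65 kW = 47739 kJ/min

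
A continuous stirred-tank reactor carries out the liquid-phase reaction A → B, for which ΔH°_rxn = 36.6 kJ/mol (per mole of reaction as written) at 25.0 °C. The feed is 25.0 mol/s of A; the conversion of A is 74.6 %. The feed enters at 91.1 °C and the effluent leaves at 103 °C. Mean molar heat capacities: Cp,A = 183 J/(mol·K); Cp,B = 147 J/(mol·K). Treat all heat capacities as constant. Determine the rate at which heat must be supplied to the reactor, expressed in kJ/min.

Q_in = 41100 kJ/min

Extent of reaction ξ = 0.746 × 25.0 = 18.65 mol/s
Reaction term: ξ·ΔH°_rxn = 18.65 × 36.6 = 682.59 kJ/s
Sensible, feed 91.1→25 °C: -302.41 kJ/s
Outlet flows (mol/s): A 6.35, B 18.65
Sensible, products 25→103 °C: 304.48 kJ/s
Q = ΔH = 684.66 kJ/s = 684.66 kW
Heat supplied = 41080 kJ/min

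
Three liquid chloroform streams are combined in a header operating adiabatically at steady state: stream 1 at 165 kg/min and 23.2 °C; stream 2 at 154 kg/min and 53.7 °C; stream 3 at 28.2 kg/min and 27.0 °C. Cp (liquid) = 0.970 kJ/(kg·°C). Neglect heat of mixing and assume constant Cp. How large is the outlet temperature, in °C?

T_out = 37.0 °C

Adiabatic, steady state ⇒ Σ ṁᵢCp,ᵢ(T_out − Tᵢ) = 0
Σ ṁᵢCp,ᵢTᵢ = 165×0.970×23.2 + 154×0.970×53.7 + 28.2×0.970×27.0 = 12473
Σ ṁᵢCp,ᵢ = 165×0.970 + 154×0.970 + 28.2×0.970 = 336.78
T_out = 12473 / 336.78 = 37.037 °C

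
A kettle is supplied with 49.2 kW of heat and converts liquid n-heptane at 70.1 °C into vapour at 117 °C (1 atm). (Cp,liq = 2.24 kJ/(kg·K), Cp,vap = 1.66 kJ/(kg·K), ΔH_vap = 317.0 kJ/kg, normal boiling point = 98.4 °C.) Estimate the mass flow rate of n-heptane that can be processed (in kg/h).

Δh = 2.24×(98.4−70.1) + 317.0 + 1.66×(117−98.4) = 411.27 kJ/kg
Q = 49.2 kW = 49.2 kJ/s = 177120 kJ/h
ṁ = Q/Δh = 177120 / 411.27 = 430.67 kg/h

ṁ = 431 kg/h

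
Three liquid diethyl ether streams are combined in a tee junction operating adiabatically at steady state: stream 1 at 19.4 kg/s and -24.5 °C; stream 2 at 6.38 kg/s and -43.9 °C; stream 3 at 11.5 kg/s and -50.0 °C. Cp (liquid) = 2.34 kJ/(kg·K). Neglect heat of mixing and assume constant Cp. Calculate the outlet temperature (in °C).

No heat crosses the boundary, so H_out = H_in.
T_out = Σ ṁᵢCp,ᵢTᵢ / Σ ṁᵢCp,ᵢ
      = -3113.1 / 87.235 = -35.686 °C

T_out = -35.7 °C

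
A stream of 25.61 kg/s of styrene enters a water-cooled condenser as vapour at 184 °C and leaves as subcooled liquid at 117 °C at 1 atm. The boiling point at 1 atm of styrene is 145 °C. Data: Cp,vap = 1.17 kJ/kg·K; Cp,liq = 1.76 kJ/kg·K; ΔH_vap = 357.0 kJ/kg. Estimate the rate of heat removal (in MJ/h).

Q_c = 41700 MJ/h

vapour 184→145 °C: -45.63 kJ/kg
condensation at 145 °C: -357 kJ/kg
liquid 145→117 °C: -49.28 kJ/kg
Δh = -45.63 + -357 + -49.28 = -451.91 kJ/kg
Q = ṁ·Δh = 25.61 kg/s × -451.91 kJ/kg = -11573 kJ/s
|Q| = 11573 kW = 41664 MJ/h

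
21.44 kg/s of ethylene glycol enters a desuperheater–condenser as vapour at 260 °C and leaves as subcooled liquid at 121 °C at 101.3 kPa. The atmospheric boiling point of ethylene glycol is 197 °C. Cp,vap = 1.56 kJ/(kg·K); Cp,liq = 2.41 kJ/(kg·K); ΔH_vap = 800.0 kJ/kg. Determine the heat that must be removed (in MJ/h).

Q_c = 83500 MJ/h

vapour 260→197 °C: -98.28 kJ/kg
condensation at 197 °C: -800 kJ/kg
liquid 197→121 °C: -183.16 kJ/kg
Δh = -98.28 + -800 + -183.16 = -1081.4 kJ/kg
Q = ṁ·Δh = 21.44 kg/s × -1081.4 kJ/kg = -23186 kJ/s
|Q| = 23186 kW = 83470 MJ/h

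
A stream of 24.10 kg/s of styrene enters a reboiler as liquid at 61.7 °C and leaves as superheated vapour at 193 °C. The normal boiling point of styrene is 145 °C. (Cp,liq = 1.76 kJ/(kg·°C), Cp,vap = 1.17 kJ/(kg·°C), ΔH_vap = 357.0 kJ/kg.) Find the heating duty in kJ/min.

Q = 809000 kJ/min

liquid 61.7→145 °C: 146.61 kJ/kg
vaporisation at 145 °C: 357 kJ/kg
vapour 145→193 °C: 56.16 kJ/kg
Δh = 146.61 + 357 + 56.16 = 559.77 kJ/kg
Q = ṁ·Δh = 24.10 kg/s × 559.77 kJ/kg = 13490 kJ/s
|Q| = 13490 kW = 809420 kJ/min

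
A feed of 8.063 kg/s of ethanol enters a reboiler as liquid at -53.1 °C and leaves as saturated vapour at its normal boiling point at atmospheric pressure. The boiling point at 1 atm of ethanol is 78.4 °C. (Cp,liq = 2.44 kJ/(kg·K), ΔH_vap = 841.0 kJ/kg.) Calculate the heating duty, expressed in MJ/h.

Q = 33700 MJ/h

liquid -53.1→78.4 °C: 320.86 kJ/kg
vaporisation at 78.4 °C: 841 kJ/kg
Δh = 320.86 + 841 = 1161.9 kJ/kg
Q = ṁ·Δh = 8.063 kg/s × 1161.9 kJ/kg = 9368.1 kJ/s
|Q| = 9368.1 kW = 33725 MJ/h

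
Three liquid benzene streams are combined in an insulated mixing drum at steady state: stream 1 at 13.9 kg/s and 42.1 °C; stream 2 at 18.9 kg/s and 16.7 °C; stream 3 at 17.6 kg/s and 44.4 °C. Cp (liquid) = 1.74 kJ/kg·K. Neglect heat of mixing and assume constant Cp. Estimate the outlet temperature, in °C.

T_out = 33.4 °C

Adiabatic, steady state ⇒ Σ ṁᵢCp,ᵢ(T_out − Tᵢ) = 0
T_out = Σ ṁᵢCp,ᵢTᵢ / Σ ṁᵢCp,ᵢ
      = 2927.1 / 87.696 = 33.378 °C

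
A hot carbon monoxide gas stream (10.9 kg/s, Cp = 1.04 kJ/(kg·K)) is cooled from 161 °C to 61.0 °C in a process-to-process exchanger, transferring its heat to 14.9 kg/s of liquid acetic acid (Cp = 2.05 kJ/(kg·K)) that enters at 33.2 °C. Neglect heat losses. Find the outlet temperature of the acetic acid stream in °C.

Heat released by hot stream: Q = 10.9 × 1.04 × (161 − 61.0) = 1133.6 kJ/s
Energy balance on cold side (adiabatic exchanger): Q = ṁ_c·Cp_c·(T_c,out − T_c,in)
T_c,out = 33.2 + 1133.6/(14.9 × 2.05) = 70.312 °C

T_c,out = 70.3 °C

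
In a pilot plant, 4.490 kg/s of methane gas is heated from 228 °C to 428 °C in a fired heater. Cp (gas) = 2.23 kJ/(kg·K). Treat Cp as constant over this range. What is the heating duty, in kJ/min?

Q = ṁ·Cp·ΔT = 4.490 × 2.23 × (428 − 228) = 2002.5 kJ/s
Heating duty = 120150 kJ/min

Q = 120000 kJ/min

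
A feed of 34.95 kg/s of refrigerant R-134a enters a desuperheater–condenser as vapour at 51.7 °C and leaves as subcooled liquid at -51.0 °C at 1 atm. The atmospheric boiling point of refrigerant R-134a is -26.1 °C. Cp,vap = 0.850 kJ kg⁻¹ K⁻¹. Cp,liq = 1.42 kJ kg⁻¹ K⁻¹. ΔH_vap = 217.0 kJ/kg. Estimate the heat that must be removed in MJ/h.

vapour 51.7→-26.1 °C: -66.13 kJ/kg
condensation at -26.1 °C: -217 kJ/kg
liquid -26.1→-51.0 °C: -35.358 kJ/kg
Δh = -66.13 + -217 + -35.358 = -318.49 kJ/kg
Q = ṁ·Δh = 34.95 kg/s × -318.49 kJ/kg = -11131 kJ/s
|Q| = 11131 kW = 40072 MJ/h

Q_c = 40100 MJ/h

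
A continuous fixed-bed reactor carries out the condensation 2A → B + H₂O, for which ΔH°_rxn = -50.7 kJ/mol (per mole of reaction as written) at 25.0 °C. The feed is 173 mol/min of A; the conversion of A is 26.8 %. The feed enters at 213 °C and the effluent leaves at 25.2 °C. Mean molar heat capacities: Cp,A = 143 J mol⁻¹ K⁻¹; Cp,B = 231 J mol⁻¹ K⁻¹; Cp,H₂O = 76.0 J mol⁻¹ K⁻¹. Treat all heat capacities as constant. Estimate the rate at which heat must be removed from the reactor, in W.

Q_out = 97000 W

Extent of reaction ξ = 0.268 × 173 / 2 = 23.182 mol/min
Reaction term: ξ·ΔH°_rxn = 23.182 × -50.7 = -1175.3 kJ/min
Sensible, feed 213→25 °C: -4650.9 kJ/min
Outlet flows (mol/min): A 126.64, B 23.182, H₂O 23.182
Sensible, products 25→25.2 °C: 5.0452 kJ/min
Q = ΔH = -5821.2 kJ/min = -97.02 kW
Heat removed = 97020 W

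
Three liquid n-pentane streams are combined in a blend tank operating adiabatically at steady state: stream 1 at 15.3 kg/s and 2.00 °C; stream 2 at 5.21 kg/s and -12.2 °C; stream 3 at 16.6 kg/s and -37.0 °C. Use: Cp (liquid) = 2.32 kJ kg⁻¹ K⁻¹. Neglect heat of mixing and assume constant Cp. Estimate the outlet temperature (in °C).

Adiabatic, steady state ⇒ Σ ṁᵢCp,ᵢ(T_out − Tᵢ) = 0
Σ ṁᵢCp,ᵢTᵢ = 15.3×2.32×2.00 + 5.21×2.32×-12.2 + 16.6×2.32×-37.0 = -1501.4
Σ ṁᵢCp,ᵢ = 15.3×2.32 + 5.21×2.32 + 16.6×2.32 = 86.095
T_out = -1501.4 / 86.095 = -17.439 °C

T_out = -17.4 °C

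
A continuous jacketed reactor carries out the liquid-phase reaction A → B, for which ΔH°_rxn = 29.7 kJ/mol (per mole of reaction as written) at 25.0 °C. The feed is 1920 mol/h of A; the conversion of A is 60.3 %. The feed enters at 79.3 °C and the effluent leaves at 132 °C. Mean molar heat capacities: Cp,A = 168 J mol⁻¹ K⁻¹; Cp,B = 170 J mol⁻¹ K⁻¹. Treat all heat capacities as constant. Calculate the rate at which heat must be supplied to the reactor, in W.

Q_in = 14300 W

Extent of reaction ξ = 0.603 × 1920 = 1157.8 mol/h
Reaction term: ξ·ΔH°_rxn = 1157.8 × 29.7 = 34385 kJ/h
Sensible, feed 79.3→25 °C: -17515 kJ/h
Outlet flows (mol/h): A 762.24, B 1157.8
Sensible, products 25→132 °C: 34762 kJ/h
Q = ΔH = 51632 kJ/h = 14.342 kW
Heat supplied = 14342 W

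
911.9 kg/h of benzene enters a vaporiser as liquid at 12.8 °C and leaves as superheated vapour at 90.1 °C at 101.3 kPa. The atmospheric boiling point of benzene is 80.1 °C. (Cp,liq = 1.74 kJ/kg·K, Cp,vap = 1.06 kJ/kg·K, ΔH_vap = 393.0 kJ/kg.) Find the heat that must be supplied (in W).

liquid 12.8→80.1 °C: 117.1 kJ/kg
vaporisation at 80.1 °C: 393 kJ/kg
vapour 80.1→90.1 °C: 10.6 kJ/kg
Δh = 117.1 + 393 + 10.6 = 520.7 kJ/kg
Q = ṁ·Δh = 911.9 kg/h × 520.7 kJ/kg = 474830 kJ/h
|Q| = 131.9 kW = 131900 W

Q = 132000 W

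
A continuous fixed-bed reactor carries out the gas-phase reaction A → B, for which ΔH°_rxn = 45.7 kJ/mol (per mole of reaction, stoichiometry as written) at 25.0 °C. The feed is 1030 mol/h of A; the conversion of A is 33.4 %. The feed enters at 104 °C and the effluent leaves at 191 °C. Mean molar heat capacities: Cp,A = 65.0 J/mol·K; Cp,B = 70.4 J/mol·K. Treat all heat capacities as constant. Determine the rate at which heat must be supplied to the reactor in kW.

Extent of reaction ξ = 0.334 × 1030 = 344.02 mol/h
Reaction term: ξ·ΔH°_rxn = 344.02 × 45.7 = 15722 kJ/h
Sensible, feed 104→25 °C: -5289.1 kJ/h
Outlet flows (mol/h): A 685.98, B 344.02
Sensible, products 25→191 °C: 11422 kJ/h
Q = ΔH = 21855 kJ/h = 6.0708 kW
Heat supplied = 6.0708 kW

Q_in = 6.07 kW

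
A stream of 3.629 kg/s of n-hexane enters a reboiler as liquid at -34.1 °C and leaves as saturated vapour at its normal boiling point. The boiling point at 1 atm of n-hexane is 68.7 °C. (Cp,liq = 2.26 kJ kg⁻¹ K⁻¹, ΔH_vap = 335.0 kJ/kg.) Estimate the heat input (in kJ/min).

liquid -34.1→68.7 °C: 232.33 kJ/kg
vaporisation at 68.7 °C: 335 kJ/kg
Δh = 232.33 + 335 = 567.33 kJ/kg
Q = ṁ·Δh = 3.629 kg/s × 567.33 kJ/kg = 2058.8 kJ/s
|Q| = 2058.8 kW = 123530 kJ/min

Q = 124000 kJ/min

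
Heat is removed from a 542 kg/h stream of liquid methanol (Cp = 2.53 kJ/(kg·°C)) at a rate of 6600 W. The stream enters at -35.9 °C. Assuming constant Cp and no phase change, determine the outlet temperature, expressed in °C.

T_out = -53.2 °C

Q = 6600 W = 23760 kJ/h
ΔT = Q/(ṁ·Cp) = 23760/(542×2.53) = 17.327 K
T_out = -35.9 − 17.327 = -53.227 °C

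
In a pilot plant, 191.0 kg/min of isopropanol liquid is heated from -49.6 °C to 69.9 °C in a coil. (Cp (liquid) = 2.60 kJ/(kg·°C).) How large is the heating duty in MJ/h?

Q = 3560 MJ/h

Q = ṁ·Cp·ΔT = 191.0 × 2.60 × (69.9 − -49.6) = 59344 kJ/min
Converting: 59344 / 60 s = 989.06 kW
Heating duty = 3560.6 MJ/h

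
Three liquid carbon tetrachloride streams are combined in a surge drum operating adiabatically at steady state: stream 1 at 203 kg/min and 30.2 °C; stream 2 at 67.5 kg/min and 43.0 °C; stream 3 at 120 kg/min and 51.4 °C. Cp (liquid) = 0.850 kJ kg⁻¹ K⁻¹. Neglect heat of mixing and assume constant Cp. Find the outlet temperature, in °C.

No heat crosses the boundary, so H_out = H_in.
T_out = Σ ṁᵢCp,ᵢTᵢ / Σ ṁᵢCp,ᵢ
      = 12921 / 331.92 = 38.927 °C

T_out = 38.9 °C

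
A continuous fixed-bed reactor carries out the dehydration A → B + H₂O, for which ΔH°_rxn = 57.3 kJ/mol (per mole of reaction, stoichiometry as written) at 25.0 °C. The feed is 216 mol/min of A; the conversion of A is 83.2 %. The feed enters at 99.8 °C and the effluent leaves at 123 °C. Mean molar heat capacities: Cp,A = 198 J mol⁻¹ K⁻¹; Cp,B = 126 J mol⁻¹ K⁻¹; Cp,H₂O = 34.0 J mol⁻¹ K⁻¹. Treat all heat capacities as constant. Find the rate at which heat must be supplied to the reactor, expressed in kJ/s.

Extent of reaction ξ = 0.832 × 216 = 179.71 mol/min
Reaction term: ξ·ΔH°_rxn = 179.71 × 57.3 = 10297 kJ/min
Sensible, feed 99.8→25 °C: -3199 kJ/min
Outlet flows (mol/min): A 36.288, B 179.71, H₂O 179.71
Sensible, products 25→123 °C: 3522 kJ/min
Q = ΔH = 10620 kJ/min = 177.01 kW
Heat supplied = 177.01 kJ/s

Q_in = 177 kJ/s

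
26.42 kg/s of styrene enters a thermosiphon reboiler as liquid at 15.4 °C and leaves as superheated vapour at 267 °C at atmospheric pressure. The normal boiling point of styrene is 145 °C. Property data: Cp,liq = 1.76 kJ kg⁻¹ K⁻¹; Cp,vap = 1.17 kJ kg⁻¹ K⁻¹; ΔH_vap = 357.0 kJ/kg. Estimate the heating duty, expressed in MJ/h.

liquid 15.4→145 °C: 228.1 kJ/kg
vaporisation at 145 °C: 357 kJ/kg
vapour 145→267 °C: 142.74 kJ/kg
Δh = 228.1 + 357 + 142.74 = 727.84 kJ/kg
Q = ṁ·Δh = 26.42 kg/s × 727.84 kJ/kg = 19229 kJ/s
|Q| = 19229 kW = 69226 MJ/h

Q = 69200 MJ/h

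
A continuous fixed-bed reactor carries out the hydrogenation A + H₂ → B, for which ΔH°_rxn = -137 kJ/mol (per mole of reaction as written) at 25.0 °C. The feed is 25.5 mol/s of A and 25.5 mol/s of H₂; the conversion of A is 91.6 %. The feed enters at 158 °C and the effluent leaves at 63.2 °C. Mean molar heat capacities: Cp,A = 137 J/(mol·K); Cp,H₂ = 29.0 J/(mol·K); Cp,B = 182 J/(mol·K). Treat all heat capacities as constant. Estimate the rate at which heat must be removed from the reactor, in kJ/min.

Q_out = 215000 kJ/min

Extent of reaction ξ = 0.916 × 25.5 = 23.358 mol/s
Reaction term: ξ·ΔH°_rxn = 23.358 × -137 = -3200 kJ/s
Sensible, feed 158→25 °C: -562.99 kJ/s
Outlet flows (mol/s): A 2.142, H₂ 2.142, B 23.358
Sensible, products 25→63.2 °C: 175.98 kJ/s
Q = ΔH = -3587.1 kJ/s = -3587.1 kW
Heat removed = 215220 kJ/min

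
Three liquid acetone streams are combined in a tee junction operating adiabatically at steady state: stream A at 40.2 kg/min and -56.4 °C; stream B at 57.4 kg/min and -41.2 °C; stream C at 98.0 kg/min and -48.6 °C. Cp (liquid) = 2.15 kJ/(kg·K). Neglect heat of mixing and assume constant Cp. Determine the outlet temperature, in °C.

T_out = -48.0 °C

Energy balance with Q = 0: Σ ṁᵢCp,ᵢ(T_out − Tᵢ) = 0
Σ ṁᵢCp,ᵢTᵢ = 40.2×2.15×-56.4 + 57.4×2.15×-41.2 + 98.0×2.15×-48.6 = -20199
Σ ṁᵢCp,ᵢ = 40.2×2.15 + 57.4×2.15 + 98.0×2.15 = 420.54
T_out = -20199 / 420.54 = -48.031 °C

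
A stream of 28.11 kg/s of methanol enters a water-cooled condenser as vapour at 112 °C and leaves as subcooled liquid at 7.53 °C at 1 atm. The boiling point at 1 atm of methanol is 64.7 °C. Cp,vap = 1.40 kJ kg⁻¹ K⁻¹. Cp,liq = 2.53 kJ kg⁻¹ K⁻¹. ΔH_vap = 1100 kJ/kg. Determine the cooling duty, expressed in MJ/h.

vapour 112→64.7 °C: -66.22 kJ/kg
condensation at 64.7 °C: -1100 kJ/kg
liquid 64.7→7.53 °C: -144.64 kJ/kg
Δh = -66.22 + -1100 + -144.64 = -1310.9 kJ/kg
Q = ṁ·Δh = 28.11 kg/s × -1310.9 kJ/kg = -36848 kJ/s
|Q| = 36848 kW = 132650 MJ/h

Q_c = 133000 MJ/h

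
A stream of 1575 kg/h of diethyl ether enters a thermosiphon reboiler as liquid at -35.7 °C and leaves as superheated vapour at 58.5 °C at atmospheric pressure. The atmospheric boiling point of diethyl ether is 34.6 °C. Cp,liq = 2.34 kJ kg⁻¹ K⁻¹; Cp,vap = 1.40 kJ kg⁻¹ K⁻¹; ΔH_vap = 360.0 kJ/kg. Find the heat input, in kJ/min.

liquid -35.7→34.6 °C: 164.5 kJ/kg
vaporisation at 34.6 °C: 360 kJ/kg
vapour 34.6→58.5 °C: 33.46 kJ/kg
Δh = 164.5 + 360 + 33.46 = 557.96 kJ/kg
Q = ṁ·Δh = 1575 kg/h × 557.96 kJ/kg = 878790 kJ/h
|Q| = 244.11 kW = 14647 kJ/min

Q = 14600 kJ/min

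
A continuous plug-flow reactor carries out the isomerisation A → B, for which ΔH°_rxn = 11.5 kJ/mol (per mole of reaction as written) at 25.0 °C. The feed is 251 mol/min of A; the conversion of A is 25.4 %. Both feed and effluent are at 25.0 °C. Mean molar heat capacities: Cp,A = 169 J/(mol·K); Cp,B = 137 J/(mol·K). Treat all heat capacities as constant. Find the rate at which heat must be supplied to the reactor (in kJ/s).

Extent of reaction ξ = 0.254 × 251 = 63.754 mol/min
Reaction term: ξ·ΔH°_rxn = 63.754 × 11.5 = 733.17 kJ/min
Q = ΔH = 733.17 kJ/min = 12.22 kW
Heat supplied = 12.22 kJ/s

Q_in = 12.2 kJ/s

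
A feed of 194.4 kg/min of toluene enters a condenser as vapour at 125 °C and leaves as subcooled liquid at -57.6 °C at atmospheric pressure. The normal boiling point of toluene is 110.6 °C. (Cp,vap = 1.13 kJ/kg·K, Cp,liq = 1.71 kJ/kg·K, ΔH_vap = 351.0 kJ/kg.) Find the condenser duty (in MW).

Q_c = 2.12 MW

vapour 125→110.6 °C: -16.272 kJ/kg
condensation at 110.6 °C: -351 kJ/kg
liquid 110.6→-57.6 °C: -287.62 kJ/kg
Δh = -16.272 + -351 + -287.62 = -654.89 kJ/kg
Q = ṁ·Δh = 194.4 kg/min × -654.89 kJ/kg = -127310 kJ/min
|Q| = 2121.9 kW = 2.1219 MW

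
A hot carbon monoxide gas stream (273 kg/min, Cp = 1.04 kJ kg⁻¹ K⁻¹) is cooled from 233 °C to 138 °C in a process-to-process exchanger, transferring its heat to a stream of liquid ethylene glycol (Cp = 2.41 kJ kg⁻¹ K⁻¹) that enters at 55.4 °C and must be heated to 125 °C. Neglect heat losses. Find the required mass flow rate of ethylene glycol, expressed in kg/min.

ṁ_c = 161 kg/min

Heat released by hot stream: Q = 273 × 1.04 × (233 − 138) = 26972 kJ/min
Energy balance on cold side (adiabatic exchanger): Q = ṁ_c·Cp_c·(T_c,out − T_c,in)
ṁ_c = 26972 / [2.41 × (125 − 55.4)] = 160.8 kg/min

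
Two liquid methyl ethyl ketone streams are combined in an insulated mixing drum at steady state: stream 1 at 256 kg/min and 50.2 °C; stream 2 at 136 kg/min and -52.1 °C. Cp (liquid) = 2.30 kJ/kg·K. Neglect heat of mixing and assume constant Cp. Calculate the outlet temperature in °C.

T_out = 14.7 °C

No heat crosses the boundary, so H_out = H_in.
Σ ṁᵢCp,ᵢTᵢ = 256×2.30×50.2 + 136×2.30×-52.1 = 13261
Σ ṁᵢCp,ᵢ = 256×2.30 + 136×2.30 = 901.6
T_out = 13261 / 901.6 = 14.708 °C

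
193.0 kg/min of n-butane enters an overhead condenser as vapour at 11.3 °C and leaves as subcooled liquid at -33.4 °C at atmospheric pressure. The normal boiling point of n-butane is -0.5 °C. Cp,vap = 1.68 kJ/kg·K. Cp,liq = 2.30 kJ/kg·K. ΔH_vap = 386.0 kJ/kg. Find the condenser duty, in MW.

Q_c = 1.55 MW

vapour 11.3→-0.5 °C: -19.824 kJ/kg
condensation at -0.5 °C: -386 kJ/kg
liquid -0.5→-33.4 °C: -75.67 kJ/kg
Δh = -19.824 + -386 + -75.67 = -481.49 kJ/kg
Q = ṁ·Δh = 193.0 kg/min × -481.49 kJ/kg = -92928 kJ/min
|Q| = 1548.8 kW = 1.5488 MW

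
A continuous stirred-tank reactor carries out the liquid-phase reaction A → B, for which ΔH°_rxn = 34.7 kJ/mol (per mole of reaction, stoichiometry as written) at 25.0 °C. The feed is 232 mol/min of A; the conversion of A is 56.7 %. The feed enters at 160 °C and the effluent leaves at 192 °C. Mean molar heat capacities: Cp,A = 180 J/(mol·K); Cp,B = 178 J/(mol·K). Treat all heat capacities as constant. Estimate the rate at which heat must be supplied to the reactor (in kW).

Extent of reaction ξ = 0.567 × 232 = 131.54 mol/min
Reaction term: ξ·ΔH°_rxn = 131.54 × 34.7 = 4564.6 kJ/min
Sensible, feed 160→25 °C: -5637.6 kJ/min
Outlet flows (mol/min): A 100.46, B 131.54
Sensible, products 25→192 °C: 6930 kJ/min
Q = ΔH = 5857 kJ/min = 97.616 kW
Heat supplied = 97.616 kW

Q_in = 97.6 kW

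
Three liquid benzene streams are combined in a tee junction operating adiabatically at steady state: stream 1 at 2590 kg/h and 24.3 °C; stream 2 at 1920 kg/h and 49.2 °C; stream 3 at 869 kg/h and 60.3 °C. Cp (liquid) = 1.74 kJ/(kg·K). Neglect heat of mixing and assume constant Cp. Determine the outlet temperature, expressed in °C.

T_out = 39.0 °C

No heat crosses the boundary, so H_out = H_in.
Σ ṁᵢCp,ᵢTᵢ = 2590×1.74×24.3 + 1920×1.74×49.2 + 869×1.74×60.3 = 365050
Σ ṁᵢCp,ᵢ = 2590×1.74 + 1920×1.74 + 869×1.74 = 9359.5
T_out = 365050 / 9359.5 = 39.004 °C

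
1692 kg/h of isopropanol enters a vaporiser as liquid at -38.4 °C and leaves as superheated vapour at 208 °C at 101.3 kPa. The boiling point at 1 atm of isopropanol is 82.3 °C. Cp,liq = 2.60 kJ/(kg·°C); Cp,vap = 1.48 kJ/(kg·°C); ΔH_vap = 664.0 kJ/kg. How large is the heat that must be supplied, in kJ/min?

liquid -38.4→82.3 °C: 313.82 kJ/kg
vaporisation at 82.3 °C: 664 kJ/kg
vapour 82.3→208 °C: 186.04 kJ/kg
Δh = 313.82 + 664 + 186.04 = 1163.9 kJ/kg
Q = ṁ·Δh = 1692 kg/h × 1163.9 kJ/kg = 1.9692e+06 kJ/h
|Q| = 547.01 kW = 32821 kJ/min

Q = 32800 kJ/min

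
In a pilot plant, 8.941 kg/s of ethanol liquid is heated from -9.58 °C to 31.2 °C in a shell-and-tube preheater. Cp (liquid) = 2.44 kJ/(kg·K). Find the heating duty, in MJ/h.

Q = 3200 MJ/h

Q = ṁ·Cp·ΔT = 8.941 × 2.44 × (31.2 − -9.58) = 889.66 kJ/s
Heating duty = 3202.8 MJ/h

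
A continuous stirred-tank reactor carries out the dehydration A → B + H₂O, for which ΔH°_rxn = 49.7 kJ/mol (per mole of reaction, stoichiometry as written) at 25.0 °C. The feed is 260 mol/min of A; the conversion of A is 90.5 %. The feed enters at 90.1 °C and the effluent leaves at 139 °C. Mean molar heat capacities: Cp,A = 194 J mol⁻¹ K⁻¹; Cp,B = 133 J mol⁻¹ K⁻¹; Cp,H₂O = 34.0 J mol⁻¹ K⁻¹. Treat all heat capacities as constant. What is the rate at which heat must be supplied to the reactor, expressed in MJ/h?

Q_in = 806 MJ/h

Extent of reaction ξ = 0.905 × 260 = 235.3 mol/min
Reaction term: ξ·ΔH°_rxn = 235.3 × 49.7 = 11694 kJ/min
Sensible, feed 90.1→25 °C: -3283.6 kJ/min
Outlet flows (mol/min): A 24.7, B 235.3, H₂O 235.3
Sensible, products 25→139 °C: 5025.9 kJ/min
Q = ΔH = 13437 kJ/min = 223.94 kW
Heat supplied = 806.2 MJ/h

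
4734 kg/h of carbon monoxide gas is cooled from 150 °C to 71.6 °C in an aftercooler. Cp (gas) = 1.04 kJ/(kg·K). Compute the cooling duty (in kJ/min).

Q = ṁ·Cp·ΔT = 4734 × 1.04 × (71.6 − 150) = -385990 kJ/h
Converting: 385990 / 3600 s = 107.22 kW
Cooling duty = 6433.2 kJ/min

Q_c = 6430 kJ/min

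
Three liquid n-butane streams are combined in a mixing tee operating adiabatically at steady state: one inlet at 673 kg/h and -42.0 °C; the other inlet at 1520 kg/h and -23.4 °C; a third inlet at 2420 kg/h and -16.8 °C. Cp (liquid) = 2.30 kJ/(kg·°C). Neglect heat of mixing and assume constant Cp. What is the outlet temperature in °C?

Energy balance with Q = 0: Σ ṁᵢCp,ᵢ(T_out − Tᵢ) = 0
Σ ṁᵢCp,ᵢTᵢ = 673×2.30×-42.0 + 1520×2.30×-23.4 + 2420×2.30×-16.8 = -240330
Σ ṁᵢCp,ᵢ = 673×2.30 + 1520×2.30 + 2420×2.30 = 10610
T_out = -240330 / 10610 = -22.651 °C

T_out = -22.7 °C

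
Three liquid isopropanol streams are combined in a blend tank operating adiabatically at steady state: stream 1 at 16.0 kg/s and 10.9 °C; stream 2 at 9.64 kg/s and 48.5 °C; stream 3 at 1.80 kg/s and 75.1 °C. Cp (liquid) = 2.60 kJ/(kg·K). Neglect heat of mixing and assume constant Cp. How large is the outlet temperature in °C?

Adiabatic, steady state ⇒ Σ ṁᵢCp,ᵢ(T_out − Tᵢ) = 0
Σ ṁᵢCp,ᵢTᵢ = 16.0×2.60×10.9 + 9.64×2.60×48.5 + 1.80×2.60×75.1 = 2020.5
Σ ṁᵢCp,ᵢ = 16.0×2.60 + 9.64×2.60 + 1.80×2.60 = 71.344
T_out = 2020.5 / 71.344 = 28.321 °C

T_out = 28.3 °C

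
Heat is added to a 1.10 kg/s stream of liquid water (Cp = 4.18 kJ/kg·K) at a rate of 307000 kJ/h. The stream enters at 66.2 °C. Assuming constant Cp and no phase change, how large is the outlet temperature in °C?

Q = 307000 kJ/h = 85.278 kJ/s
ΔT = Q/(ṁ·Cp) = 85.278/(1.10×4.18) = 18.547 K
T_out = 66.2 + 18.547 = 84.747 °C

T_out = 84.7 °C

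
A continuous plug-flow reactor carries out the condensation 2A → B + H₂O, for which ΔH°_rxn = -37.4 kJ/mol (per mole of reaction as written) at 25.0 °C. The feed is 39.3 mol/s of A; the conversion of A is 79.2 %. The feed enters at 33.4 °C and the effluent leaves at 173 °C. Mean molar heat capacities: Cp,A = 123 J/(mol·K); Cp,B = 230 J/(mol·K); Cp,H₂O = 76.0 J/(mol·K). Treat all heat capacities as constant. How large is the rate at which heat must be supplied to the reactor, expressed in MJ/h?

Extent of reaction ξ = 0.792 × 39.3 / 2 = 15.563 mol/s
Reaction term: ξ·ΔH°_rxn = 15.563 × -37.4 = -582.05 kJ/s
Sensible, feed 33.4→25 °C: -40.605 kJ/s
Outlet flows (mol/s): A 8.1744, B 15.563, H₂O 15.563
Sensible, products 25→173 °C: 853.61 kJ/s
Q = ΔH = 230.96 kJ/s = 230.96 kW
Heat supplied = 831.46 MJ/h

Q_in = 831 MJ/h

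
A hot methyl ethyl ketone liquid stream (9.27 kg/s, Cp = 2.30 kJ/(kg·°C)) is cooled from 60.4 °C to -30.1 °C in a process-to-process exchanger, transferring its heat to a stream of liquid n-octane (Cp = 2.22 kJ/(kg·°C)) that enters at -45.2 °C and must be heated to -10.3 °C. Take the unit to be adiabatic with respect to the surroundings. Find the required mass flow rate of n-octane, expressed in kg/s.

Heat released by hot stream: Q = 9.27 × 2.30 × (60.4 − -30.1) = 1929.6 kJ/s
Energy balance on cold side (adiabatic exchanger): Q = ṁ_c·Cp_c·(T_c,out − T_c,in)
ṁ_c = 1929.6 / [2.22 × (-10.3 − -45.2)] = 24.904 kg/s

ṁ_c = 24.9 kg/s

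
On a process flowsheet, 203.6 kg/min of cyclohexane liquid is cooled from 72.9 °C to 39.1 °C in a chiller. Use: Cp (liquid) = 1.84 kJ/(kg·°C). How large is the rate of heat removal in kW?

Q = ṁ·Cp·ΔT = 203.6 × 1.84 × (39.1 − 72.9) = -12662 kJ/min
Converting: 12662 / 60 s = 211.04 kW

Q_c = 211 kW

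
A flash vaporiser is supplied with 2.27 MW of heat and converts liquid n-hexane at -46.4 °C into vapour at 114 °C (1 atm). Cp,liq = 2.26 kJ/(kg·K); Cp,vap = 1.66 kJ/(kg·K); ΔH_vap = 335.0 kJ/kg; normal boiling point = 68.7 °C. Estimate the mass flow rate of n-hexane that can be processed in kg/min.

Δh = 2.26×(68.7−-46.4) + 335.0 + 1.66×(114−68.7) = 670.32 kJ/kg
Q = 2.27 MW = 2270 kJ/s = 136200 kJ/min
ṁ = Q/Δh = 136200 / 670.32 = 203.19 kg/min

ṁ = 203 kg/min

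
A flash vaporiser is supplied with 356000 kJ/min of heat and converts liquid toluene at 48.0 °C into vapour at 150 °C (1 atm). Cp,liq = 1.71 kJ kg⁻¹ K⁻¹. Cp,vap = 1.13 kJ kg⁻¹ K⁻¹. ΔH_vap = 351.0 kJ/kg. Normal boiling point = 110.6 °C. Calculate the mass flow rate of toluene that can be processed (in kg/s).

Δh = 1.71×(110.6−48.0) + 351.0 + 1.13×(150−110.6) = 502.57 kJ/kg
Q = 356000 kJ/min = 5933.3 kJ/s = 5933.3 kJ/s
ṁ = Q/Δh = 5933.3 / 502.57 = 11.806 kg/s

ṁ = 11.8 kg/s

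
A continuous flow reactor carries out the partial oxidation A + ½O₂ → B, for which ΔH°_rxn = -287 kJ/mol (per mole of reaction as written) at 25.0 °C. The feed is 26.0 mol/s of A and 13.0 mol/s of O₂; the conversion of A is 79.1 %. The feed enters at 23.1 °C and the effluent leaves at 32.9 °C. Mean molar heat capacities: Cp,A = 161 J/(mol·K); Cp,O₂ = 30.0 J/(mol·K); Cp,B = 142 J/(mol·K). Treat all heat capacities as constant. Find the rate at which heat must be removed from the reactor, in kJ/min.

Extent of reaction ξ = 0.791 × 26.0 = 20.566 mol/s
Reaction term: ξ·ΔH°_rxn = 20.566 × -287 = -5902.4 kJ/s
Sensible, feed 23.1→25 °C: 8.6944 kJ/s
Outlet flows (mol/s): A 5.434, O₂ 2.717, B 20.566
Sensible, products 25→32.9 °C: 30.626 kJ/s
Q = ΔH = -5863.1 kJ/s = -5863.1 kW
Heat removed = 351790 kJ/min

Q_out = 352000 kJ/min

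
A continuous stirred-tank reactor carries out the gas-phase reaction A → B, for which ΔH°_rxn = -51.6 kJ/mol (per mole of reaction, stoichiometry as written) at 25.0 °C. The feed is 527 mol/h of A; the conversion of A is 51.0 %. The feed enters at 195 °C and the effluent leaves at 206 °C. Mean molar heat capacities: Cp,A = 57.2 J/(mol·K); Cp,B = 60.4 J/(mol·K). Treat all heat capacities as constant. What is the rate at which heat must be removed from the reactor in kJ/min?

Extent of reaction ξ = 0.510 × 527 = 268.77 mol/h
Reaction term: ξ·ΔH°_rxn = 268.77 × -51.6 = -13869 kJ/h
Sensible, feed 195→25 °C: -5124.5 kJ/h
Outlet flows (mol/h): A 258.23, B 268.77
Sensible, products 25→206 °C: 5611.8 kJ/h
Q = ΔH = -13381 kJ/h = -3.717 kW
Heat removed = 223.02 kJ/min

Q_out = 223 kJ/min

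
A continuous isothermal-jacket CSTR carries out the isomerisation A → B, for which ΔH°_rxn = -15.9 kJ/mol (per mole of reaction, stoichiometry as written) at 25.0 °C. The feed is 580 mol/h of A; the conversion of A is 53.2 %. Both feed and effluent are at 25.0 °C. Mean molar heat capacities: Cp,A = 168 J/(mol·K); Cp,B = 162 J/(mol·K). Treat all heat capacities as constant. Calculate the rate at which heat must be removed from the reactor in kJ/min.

Extent of reaction ξ = 0.532 × 580 = 308.56 mol/h
Reaction term: ξ·ΔH°_rxn = 308.56 × -15.9 = -4906.1 kJ/h
Q = ΔH = -4906.1 kJ/h = -1.3628 kW
Heat removed = 81.768 kJ/min

Q_out = 81.8 kJ/min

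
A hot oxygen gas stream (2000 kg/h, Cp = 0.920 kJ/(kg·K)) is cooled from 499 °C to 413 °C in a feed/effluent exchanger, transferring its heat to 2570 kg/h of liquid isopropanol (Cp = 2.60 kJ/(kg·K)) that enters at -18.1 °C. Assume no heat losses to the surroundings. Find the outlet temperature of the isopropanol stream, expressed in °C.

T_c,out = 5.58 °C

Heat released by hot stream: Q = 2000 × 0.920 × (499 − 413) = 158240 kJ/h
Energy balance on cold side (adiabatic exchanger): Q = ṁ_c·Cp_c·(T_c,out − T_c,in)
T_c,out = -18.1 + 158240/(2570 × 2.60) = 5.5815 °C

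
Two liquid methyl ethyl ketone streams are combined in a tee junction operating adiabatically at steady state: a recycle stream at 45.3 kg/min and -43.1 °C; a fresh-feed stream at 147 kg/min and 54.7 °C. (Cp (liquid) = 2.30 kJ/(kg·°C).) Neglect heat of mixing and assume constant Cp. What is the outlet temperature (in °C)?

T_out = 31.7 °C

Energy balance with Q = 0: Σ ṁᵢCp,ᵢ(T_out − Tᵢ) = 0
Σ ṁᵢCp,ᵢTᵢ = 45.3×2.30×-43.1 + 147×2.30×54.7 = 14003
Σ ṁᵢCp,ᵢ = 45.3×2.30 + 147×2.30 = 442.29
T_out = 14003 / 442.29 = 31.661 °C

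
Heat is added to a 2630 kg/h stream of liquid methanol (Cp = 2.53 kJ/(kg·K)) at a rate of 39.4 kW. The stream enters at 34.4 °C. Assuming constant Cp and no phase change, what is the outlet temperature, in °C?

Q = 39.4 kW = 141840 kJ/h
ΔT = Q/(ṁ·Cp) = 141840/(2630×2.53) = 21.317 K
T_out = 34.4 + 21.317 = 55.717 °C

T_out = 55.7 °C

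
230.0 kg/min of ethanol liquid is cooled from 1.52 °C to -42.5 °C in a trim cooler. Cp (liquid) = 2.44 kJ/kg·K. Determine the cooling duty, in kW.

Q_c = 412 kW

Q = ṁ·Cp·ΔT = 230.0 × 2.44 × (-42.5 − 1.52) = -24704 kJ/min
Converting: 24704 / 60 s = 411.73 kW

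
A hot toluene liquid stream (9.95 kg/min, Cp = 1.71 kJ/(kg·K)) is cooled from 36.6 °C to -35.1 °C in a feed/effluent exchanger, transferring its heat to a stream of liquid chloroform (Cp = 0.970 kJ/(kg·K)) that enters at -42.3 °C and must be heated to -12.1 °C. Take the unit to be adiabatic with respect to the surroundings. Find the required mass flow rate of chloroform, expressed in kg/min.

Heat released by hot stream: Q = 9.95 × 1.71 × (36.6 − -35.1) = 1219.9 kJ/min
Energy balance on cold side (adiabatic exchanger): Q = ṁ_c·Cp_c·(T_c,out − T_c,in)
ṁ_c = 1219.9 / [0.970 × (-12.1 − -42.3)] = 41.645 kg/min

ṁ_c = 41.6 kg/min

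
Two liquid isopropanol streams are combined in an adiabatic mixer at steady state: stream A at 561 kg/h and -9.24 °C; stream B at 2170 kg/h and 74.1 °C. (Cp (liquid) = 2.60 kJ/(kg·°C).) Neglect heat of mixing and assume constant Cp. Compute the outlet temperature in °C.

T_out = 57.0 °C

Adiabatic, steady state ⇒ Σ ṁᵢCp,ᵢ(T_out − Tᵢ) = 0
T_out = Σ ṁᵢCp,ᵢTᵢ / Σ ṁᵢCp,ᵢ
      = 404590 / 7100.6 = 56.98 °C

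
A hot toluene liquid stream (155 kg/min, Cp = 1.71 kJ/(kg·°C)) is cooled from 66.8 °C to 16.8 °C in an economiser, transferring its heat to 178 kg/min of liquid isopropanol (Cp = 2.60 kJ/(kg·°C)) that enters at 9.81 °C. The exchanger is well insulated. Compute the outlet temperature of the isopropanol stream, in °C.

Heat released by hot stream: Q = 155 × 1.71 × (66.8 − 16.8) = 13252 kJ/min
Energy balance on cold side (adiabatic exchanger): Q = ṁ_c·Cp_c·(T_c,out − T_c,in)
T_c,out = 9.81 + 13252/(178 × 2.60) = 38.445 °C

T_c,out = 38.4 °C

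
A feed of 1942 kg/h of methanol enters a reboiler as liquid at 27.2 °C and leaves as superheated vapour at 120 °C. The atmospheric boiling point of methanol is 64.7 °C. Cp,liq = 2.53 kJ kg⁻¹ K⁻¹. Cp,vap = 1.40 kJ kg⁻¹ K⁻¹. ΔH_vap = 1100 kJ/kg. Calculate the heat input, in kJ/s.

Q = 686 kJ/s

liquid 27.2→64.7 °C: 94.875 kJ/kg
vaporisation at 64.7 °C: 1100 kJ/kg
vapour 64.7→120 °C: 77.42 kJ/kg
Δh = 94.875 + 1100 + 77.42 = 1272.3 kJ/kg
Q = ṁ·Δh = 1942 kg/h × 1272.3 kJ/kg = 2.4708e+06 kJ/h
|Q| = 686.33 kW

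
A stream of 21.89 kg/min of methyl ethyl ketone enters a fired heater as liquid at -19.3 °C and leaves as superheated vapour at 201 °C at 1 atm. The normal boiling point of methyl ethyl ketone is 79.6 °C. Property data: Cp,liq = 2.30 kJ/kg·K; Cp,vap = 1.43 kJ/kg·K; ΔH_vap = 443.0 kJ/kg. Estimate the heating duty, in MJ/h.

Q = 1110 MJ/h

liquid -19.3→79.6 °C: 227.47 kJ/kg
vaporisation at 79.6 °C: 443 kJ/kg
vapour 79.6→201 °C: 173.6 kJ/kg
Δh = 227.47 + 443 + 173.6 = 844.07 kJ/kg
Q = ṁ·Δh = 21.89 kg/min × 844.07 kJ/kg = 18477 kJ/min
|Q| = 307.95 kW = 1108.6 MJ/h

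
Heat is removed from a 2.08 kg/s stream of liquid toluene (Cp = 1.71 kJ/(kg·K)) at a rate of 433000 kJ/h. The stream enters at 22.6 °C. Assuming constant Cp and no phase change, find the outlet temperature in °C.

T_out = -11.2 °C

Q = 433000 kJ/h = 120.28 kJ/s
ΔT = Q/(ṁ·Cp) = 120.28/(2.08×1.71) = 33.816 K
T_out = 22.6 − 33.816 = -11.216 °C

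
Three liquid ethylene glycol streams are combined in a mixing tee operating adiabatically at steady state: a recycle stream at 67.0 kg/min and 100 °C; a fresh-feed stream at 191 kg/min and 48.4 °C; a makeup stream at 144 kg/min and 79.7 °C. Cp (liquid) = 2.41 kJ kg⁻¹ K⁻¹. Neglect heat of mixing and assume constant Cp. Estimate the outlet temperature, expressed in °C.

T_out = 68.2 °C

Adiabatic, steady state ⇒ Σ ṁᵢCp,ᵢ(T_out − Tᵢ) = 0
Σ ṁᵢCp,ᵢTᵢ = 67.0×2.41×100 + 191×2.41×48.4 + 144×2.41×79.7 = 66085
Σ ṁᵢCp,ᵢ = 67.0×2.41 + 191×2.41 + 144×2.41 = 968.82
T_out = 66085 / 968.82 = 68.212 °C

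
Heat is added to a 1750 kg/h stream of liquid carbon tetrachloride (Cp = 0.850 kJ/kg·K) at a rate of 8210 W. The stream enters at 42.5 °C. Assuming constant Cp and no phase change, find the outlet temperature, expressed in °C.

T_out = 62.4 °C

Q = 8210 W = 29556 kJ/h
ΔT = Q/(ṁ·Cp) = 29556/(1750×0.850) = 19.87 K
T_out = 42.5 + 19.87 = 62.37 °C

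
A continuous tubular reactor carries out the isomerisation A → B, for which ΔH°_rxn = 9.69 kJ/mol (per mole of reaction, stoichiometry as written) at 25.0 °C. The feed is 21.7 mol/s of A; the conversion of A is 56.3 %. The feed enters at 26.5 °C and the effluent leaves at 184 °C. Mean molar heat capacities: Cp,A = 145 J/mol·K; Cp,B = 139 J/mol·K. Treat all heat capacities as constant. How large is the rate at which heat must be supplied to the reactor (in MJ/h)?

Extent of reaction ξ = 0.563 × 21.7 = 12.217 mol/s
Reaction term: ξ·ΔH°_rxn = 12.217 × 9.69 = 118.38 kJ/s
Sensible, feed 26.5→25 °C: -4.7198 kJ/s
Outlet flows (mol/s): A 9.4829, B 12.217
Sensible, products 25→184 °C: 488.64 kJ/s
Q = ΔH = 602.3 kJ/s = 602.3 kW
Heat supplied = 2168.3 MJ/h

Q_in = 2170 MJ/h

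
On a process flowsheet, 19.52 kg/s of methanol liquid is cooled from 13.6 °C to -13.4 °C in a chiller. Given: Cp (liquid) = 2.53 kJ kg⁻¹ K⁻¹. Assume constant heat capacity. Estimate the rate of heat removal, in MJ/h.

Q = ṁ·Cp·ΔT = 19.52 × 2.53 × (-13.4 − 13.6) = -1333.4 kJ/s
Cooling duty = 4800.3 MJ/h

Q_c = 4800 MJ/h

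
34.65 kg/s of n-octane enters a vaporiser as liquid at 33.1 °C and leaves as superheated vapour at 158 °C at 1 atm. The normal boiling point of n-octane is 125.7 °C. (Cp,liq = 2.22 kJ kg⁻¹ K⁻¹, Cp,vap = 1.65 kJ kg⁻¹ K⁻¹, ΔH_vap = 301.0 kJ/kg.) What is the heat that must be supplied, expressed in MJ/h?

Q = 69800 MJ/h

liquid 33.1→125.7 °C: 205.57 kJ/kg
vaporisation at 125.7 °C: 301 kJ/kg
vapour 125.7→158 °C: 53.295 kJ/kg
Δh = 205.57 + 301 + 53.295 = 559.87 kJ/kg
Q = ṁ·Δh = 34.65 kg/s × 559.87 kJ/kg = 19399 kJ/s
|Q| = 19399 kW = 69838 MJ/h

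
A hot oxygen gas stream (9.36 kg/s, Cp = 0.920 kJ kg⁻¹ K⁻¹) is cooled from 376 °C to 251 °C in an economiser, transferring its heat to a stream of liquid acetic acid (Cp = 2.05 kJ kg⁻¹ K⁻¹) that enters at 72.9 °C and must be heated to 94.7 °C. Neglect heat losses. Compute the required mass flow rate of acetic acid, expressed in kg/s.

ṁ_c = 24.1 kg/s

Heat released by hot stream: Q = 9.36 × 0.920 × (376 − 251) = 1076.4 kJ/s
Energy balance on cold side (adiabatic exchanger): Q = ṁ_c·Cp_c·(T_c,out − T_c,in)
ṁ_c = 1076.4 / [2.05 × (94.7 − 72.9)] = 24.086 kg/s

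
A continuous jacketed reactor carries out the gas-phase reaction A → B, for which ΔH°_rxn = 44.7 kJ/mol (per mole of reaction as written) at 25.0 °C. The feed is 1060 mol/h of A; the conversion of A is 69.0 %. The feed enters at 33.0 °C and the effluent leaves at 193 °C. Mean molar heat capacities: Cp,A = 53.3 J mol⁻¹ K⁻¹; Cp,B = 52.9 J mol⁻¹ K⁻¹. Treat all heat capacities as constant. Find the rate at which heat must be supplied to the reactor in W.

Q_in = 11600 W

Extent of reaction ξ = 0.690 × 1060 = 731.4 mol/h
Reaction term: ξ·ΔH°_rxn = 731.4 × 44.7 = 32694 kJ/h
Sensible, feed 33.0→25 °C: -451.98 kJ/h
Outlet flows (mol/h): A 328.6, B 731.4
Sensible, products 25→193 °C: 9442.5 kJ/h
Q = ΔH = 41684 kJ/h = 11.579 kW
Heat supplied = 11579 W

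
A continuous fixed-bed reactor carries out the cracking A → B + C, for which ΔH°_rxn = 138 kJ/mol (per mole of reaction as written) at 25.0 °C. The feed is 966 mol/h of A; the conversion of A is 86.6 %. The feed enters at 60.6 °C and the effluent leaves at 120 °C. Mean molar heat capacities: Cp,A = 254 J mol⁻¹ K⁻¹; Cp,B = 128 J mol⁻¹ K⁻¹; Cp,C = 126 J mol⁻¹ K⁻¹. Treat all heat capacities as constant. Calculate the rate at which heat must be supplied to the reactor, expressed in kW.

Q_in = 36.1 kW

Extent of reaction ξ = 0.866 × 966 = 836.56 mol/h
Reaction term: ξ·ΔH°_rxn = 836.56 × 138 = 115440 kJ/h
Sensible, feed 60.6→25 °C: -8735 kJ/h
Outlet flows (mol/h): A 129.44, B 836.56, C 836.56
Sensible, products 25→120 °C: 23310 kJ/h
Q = ΔH = 130020 kJ/h = 36.116 kW
Heat supplied = 36.116 kW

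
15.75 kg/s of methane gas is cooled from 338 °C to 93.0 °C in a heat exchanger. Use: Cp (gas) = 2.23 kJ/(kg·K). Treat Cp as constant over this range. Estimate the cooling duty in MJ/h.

Q_c = 31000 MJ/h

Q = ṁ·Cp·ΔT = 15.75 × 2.23 × (93.0 − 338) = -8605 kJ/s
Cooling duty = 30978 MJ/h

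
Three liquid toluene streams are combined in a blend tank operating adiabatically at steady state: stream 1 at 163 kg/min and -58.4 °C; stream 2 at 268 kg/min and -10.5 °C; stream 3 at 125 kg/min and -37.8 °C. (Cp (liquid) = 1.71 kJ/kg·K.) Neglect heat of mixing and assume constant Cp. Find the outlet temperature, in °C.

No heat crosses the boundary, so H_out = H_in.
T_out = Σ ṁᵢCp,ᵢTᵢ / Σ ṁᵢCp,ᵢ
      = -29170 / 950.76 = -30.68 °C

T_out = -30.7 °C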